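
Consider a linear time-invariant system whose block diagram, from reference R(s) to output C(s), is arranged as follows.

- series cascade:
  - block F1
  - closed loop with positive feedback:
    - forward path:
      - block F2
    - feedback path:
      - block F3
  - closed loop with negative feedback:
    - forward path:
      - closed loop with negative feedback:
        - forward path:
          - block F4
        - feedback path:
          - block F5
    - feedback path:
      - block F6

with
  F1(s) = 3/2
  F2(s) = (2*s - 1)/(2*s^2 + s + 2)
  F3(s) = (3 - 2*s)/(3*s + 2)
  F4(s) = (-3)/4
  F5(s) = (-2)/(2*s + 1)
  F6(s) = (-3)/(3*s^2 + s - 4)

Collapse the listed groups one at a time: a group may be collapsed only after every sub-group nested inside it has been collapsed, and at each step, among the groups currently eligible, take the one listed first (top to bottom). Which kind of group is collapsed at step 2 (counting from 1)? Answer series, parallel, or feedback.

Step 1. apply the feedback formula to F2, F3
Step 2. reduce the feedback loop with forward F4 and return F5
Step 3. feedback reduction of [F4/(1+F4*F5)], F6
Step 4. combine F1, [F2/(1-F2*F3)], [[F4/(1+F4*F5)]/(1+[F4/(1+F4*F5)]*F6)] in series
So the answer for step 2 is feedback.

Hence the answer: feedback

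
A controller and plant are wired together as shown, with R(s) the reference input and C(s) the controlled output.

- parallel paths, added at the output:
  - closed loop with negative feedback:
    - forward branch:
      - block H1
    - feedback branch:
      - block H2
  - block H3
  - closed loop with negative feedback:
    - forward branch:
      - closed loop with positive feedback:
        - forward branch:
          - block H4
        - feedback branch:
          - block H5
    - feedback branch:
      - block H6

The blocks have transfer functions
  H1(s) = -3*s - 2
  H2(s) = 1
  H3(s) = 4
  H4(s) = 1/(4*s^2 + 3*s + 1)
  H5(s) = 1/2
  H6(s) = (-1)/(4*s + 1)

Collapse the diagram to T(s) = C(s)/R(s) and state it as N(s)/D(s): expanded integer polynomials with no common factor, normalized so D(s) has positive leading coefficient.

Step 1. collapse the loop (H1 forward, H2 return), giving (3*s + 2)/(3*s + 1)
Step 2. apply the feedback formula to H4, H5, giving 2/(8*s^2 + 6*s + 1)
Step 3. reduce the feedback loop with forward [H4/(1-H4*H5)] and return H6, giving (8*s + 2)/(32*s^3 + 32*s^2 + 10*s - 1)
Step 4. reduce the parallel group [H1/(1+H1*H2)], H3, [[H4/(1-H4*H5)]/(1+[H4/(1-H4*H5)]*H6)], giving the overall T(s)

Final answer: (480*s^4 + 672*s^3 + 366*s^2 + 59*s - 4)/(96*s^4 + 128*s^3 + 62*s^2 + 7*s - 1)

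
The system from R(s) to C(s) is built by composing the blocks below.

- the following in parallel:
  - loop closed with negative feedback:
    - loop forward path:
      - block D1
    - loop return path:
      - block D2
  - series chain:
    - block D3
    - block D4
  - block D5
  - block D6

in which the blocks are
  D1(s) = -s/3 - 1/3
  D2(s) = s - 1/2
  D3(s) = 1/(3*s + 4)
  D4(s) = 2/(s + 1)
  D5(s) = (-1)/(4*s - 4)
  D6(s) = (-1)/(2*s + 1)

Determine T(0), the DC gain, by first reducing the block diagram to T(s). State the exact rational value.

The answer is -15/28.

Reasoning:
Step 1. close the feedback loop around D1, D2; result (2*s + 2)/(2*s^2 + s - 7)
Step 2. series reduction of D3, D4; result 2/(3*s^2 + 7*s + 4)
Step 3. reduce the parallel group [D1/(1+D1*D2)], (D3*D4), D5, D6; result (12*s^5 + 84*s^4 + 159*s^3 + 12*s^2 - 39*s - 60)/(48*s^6 + 112*s^5 - 140*s^4 - 404*s^3 - 20*s^2 + 292*s + 112)
Step 3 gives the overall T(s). Then T(0) = -60/112 = -15/28.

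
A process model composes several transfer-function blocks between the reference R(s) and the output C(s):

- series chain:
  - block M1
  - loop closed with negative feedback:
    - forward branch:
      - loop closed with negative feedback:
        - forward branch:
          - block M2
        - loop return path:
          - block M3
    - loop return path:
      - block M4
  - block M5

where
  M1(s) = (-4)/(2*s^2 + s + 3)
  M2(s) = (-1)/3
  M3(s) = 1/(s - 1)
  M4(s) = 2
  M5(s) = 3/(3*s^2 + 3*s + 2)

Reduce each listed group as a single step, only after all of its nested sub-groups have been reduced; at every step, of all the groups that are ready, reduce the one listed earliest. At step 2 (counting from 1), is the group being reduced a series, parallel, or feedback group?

1. close the feedback loop around M2, M3
2. reduce the feedback loop with forward [M2/(1+M2*M3)] and return M4
3. reduce the series chain M1, [[M2/(1+M2*M3)]/(1+[M2/(1+M2*M3)]*M4)], M5
Step 2 collapses a feedback group.

Final answer: feedback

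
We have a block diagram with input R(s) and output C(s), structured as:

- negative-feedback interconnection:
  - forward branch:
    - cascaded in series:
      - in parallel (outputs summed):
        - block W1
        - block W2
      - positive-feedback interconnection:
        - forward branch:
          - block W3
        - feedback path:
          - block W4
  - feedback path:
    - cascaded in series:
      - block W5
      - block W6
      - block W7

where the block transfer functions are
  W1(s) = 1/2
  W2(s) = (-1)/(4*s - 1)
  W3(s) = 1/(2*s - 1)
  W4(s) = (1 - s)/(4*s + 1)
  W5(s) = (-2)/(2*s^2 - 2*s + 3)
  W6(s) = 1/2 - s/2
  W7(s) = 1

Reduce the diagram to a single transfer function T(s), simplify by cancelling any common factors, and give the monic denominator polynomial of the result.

(1) reduce the parallel group W1, W2 gives (4*s - 3)/(8*s - 2)
(2) apply the feedback formula to W3, W4 gives (4*s + 1)/(8*s^2 - s - 2)
(3) reduce the series chain (W1+W2), [W3/(1-W3*W4)] gives (16*s^2 - 8*s - 3)/(64*s^3 - 24*s^2 - 14*s + 4)
(4) reduce the series chain W5, W6, W7 gives (s - 1)/(2*s^2 - 2*s + 3)
(5) reduce the feedback loop with forward ((W1+W2)*[W3/(1-W3*W4)]) and return (W5*W6*W7) gives (32*s^4 - 48*s^3 + 58*s^2 - 18*s - 9)/(128*s^5 - 176*s^4 + 228*s^3 - 60*s^2 - 45*s + 15)
No further cancellation is possible in the step-5 result, so that is T(s). Its denominator becomes monic after dividing by the leading coefficient 128.

Final answer: s^5 - 11*s^4/8 + 57*s^3/32 - 15*s^2/32 - 45*s/128 + 15/128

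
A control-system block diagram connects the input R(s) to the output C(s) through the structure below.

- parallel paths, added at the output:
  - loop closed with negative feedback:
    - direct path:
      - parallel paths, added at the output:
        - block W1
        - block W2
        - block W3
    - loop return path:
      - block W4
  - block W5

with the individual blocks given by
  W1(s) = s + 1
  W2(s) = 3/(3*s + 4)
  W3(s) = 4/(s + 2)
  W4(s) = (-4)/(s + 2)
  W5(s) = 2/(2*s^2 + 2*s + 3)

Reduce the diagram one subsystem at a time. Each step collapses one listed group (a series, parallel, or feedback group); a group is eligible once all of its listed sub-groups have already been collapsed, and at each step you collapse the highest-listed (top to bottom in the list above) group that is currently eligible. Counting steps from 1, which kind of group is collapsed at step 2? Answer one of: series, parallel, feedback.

The answer is feedback.

Reasoning:
(1) add W1, W2, W3 (parallel)
(2) reduce the feedback loop with forward (W1+W2+W3) and return W4
(3) add [(W1+W2+W3)/(1+(W1+W2+W3)*W4)], W5 (parallel)
So the answer for step 2 is feedback.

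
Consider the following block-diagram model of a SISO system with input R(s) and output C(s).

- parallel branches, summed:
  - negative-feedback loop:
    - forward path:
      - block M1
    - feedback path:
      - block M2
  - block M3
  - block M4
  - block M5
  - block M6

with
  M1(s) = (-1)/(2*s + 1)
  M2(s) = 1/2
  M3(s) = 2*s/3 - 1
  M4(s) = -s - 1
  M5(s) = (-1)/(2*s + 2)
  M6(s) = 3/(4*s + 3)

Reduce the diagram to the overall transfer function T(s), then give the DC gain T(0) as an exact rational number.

Answer: -7/2

Working:
1. collapse the loop (M1 forward, M2 return) gives (-2)/(4*s + 1)
2. sum the parallel branches [M1/(1+M1*M2)], M3, M4, M5, M6 gives (-32*s^4 - 256*s^3 - 446*s^2 - 276*s - 63)/(96*s^3 + 192*s^2 + 114*s + 18)
Step 2 gives the overall T(s). Then T(0) = -63/18 = -7/2.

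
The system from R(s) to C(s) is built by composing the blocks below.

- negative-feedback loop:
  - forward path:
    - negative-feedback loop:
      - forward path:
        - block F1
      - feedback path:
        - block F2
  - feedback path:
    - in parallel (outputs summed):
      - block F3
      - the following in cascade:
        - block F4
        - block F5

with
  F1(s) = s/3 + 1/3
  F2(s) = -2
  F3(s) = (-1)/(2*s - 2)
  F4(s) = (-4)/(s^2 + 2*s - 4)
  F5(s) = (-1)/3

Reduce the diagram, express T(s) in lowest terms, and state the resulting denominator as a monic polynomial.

1. close the feedback loop around F1, F2 gives (-s - 1)/(2*s - 1)
2. cascade F4, F5 gives 4/(3*s^2 + 6*s - 12)
3. add F3, (F4*F5) (parallel) gives (-3*s^2 + 2*s + 4)/(6*s^3 + 6*s^2 - 36*s + 24)
4. reduce the feedback loop with forward [F1/(1+F1*F2)] and return (F3+(F4*F5)) gives (-6*s^4 - 12*s^3 + 30*s^2 + 12*s - 24)/(12*s^4 + 9*s^3 - 77*s^2 + 78*s - 28)
The result of step 4 is T(s) in lowest terms. Its denominator has leading coefficient 12; dividing the denominator through by 12 makes it monic.

Therefore the answer is s^4 + 3*s^3/4 - 77*s^2/12 + 13*s/2 - 7/3.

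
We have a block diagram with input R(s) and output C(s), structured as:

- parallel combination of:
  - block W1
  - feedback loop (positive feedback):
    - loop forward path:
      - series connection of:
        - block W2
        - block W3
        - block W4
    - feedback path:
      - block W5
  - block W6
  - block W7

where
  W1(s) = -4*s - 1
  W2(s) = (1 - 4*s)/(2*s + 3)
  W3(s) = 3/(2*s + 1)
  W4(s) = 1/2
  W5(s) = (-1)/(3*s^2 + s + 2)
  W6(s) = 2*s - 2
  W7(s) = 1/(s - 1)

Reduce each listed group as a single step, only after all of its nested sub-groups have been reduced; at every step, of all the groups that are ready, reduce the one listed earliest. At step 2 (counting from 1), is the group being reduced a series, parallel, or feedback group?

Reducing step by step:

[1] reduce the series chain W2, W3, W4
[2] feedback reduction of (W2*W3*W4), W5
[3] combine W1, [(W2*W3*W4)/(1-(W2*W3*W4)*W5)], W6, W7 in parallel
The group at step 2 is a feedback group.

Answer: feedback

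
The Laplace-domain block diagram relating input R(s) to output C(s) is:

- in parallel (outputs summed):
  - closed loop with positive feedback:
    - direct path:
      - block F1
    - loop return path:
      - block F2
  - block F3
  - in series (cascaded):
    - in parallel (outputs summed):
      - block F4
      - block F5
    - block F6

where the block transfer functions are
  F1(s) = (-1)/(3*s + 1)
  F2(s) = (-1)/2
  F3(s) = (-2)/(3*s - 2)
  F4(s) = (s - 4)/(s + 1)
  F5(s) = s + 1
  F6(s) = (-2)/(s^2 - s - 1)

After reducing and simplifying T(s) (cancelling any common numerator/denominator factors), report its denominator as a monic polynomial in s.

Reducing step by step:

[1] apply the feedback formula to F1, F2 gives (-2)/(6*s + 1)
[2] reduce the parallel group F4, F5 gives (s^2 + 3*s - 3)/(s + 1)
[3] multiply (F4+F5), F6 (series) gives (-2*s^2 - 6*s + 6)/(s^3 - 2*s - 1)
[4] reduce the parallel group [F1/(1-F1*F2)], F3, ((F4+F5)*F6) gives (-54*s^4 - 88*s^3 + 202*s^2 - 28*s - 14)/(18*s^5 - 9*s^4 - 38*s^3 + 13*s + 2)
That last expression is T(s), already simplified. Scaling its denominator by 1/18 (the reciprocal of the leading coefficient) yields the monic denominator.

Answer: s^5 - s^4/2 - 19*s^3/9 + 13*s/18 + 1/9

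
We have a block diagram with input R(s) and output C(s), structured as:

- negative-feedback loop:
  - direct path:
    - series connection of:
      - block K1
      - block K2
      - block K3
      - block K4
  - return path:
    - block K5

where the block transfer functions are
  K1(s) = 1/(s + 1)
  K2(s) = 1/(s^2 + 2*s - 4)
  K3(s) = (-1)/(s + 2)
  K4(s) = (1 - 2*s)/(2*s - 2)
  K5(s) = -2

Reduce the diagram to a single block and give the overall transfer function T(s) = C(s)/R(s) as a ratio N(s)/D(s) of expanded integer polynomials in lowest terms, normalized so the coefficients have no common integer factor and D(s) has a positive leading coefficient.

Reducing step by step:

Step 1. multiply K1, K2, K3, K4 (series); result (2*s - 1)/(2*s^5 + 8*s^4 - 2*s^3 - 24*s^2 + 16)
Step 2. feedback reduction of (K1*K2*K3*K4), K5; the result is T(s) itself (integer coefficients, no common factor, positive leading denominator coefficient)

Answer: (2*s - 1)/(2*s^5 + 8*s^4 - 2*s^3 - 24*s^2 - 4*s + 18)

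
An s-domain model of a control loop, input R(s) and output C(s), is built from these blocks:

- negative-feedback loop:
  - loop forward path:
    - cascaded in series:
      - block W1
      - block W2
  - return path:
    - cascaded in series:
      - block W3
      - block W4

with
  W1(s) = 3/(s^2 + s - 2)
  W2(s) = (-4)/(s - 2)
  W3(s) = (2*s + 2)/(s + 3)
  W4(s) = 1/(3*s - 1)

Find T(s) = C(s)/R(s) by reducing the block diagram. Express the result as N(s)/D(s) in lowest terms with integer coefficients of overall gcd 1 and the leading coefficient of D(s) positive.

1. multiply W1, W2 (series) gives (-12)/(s^3 - s^2 - 4*s + 4)
2. multiply W3, W4 (series) gives (2*s + 2)/(3*s^2 + 8*s - 3)
3. apply the feedback formula to (W1*W2), (W3*W4): this yields T(s), and no further normalization is needed

Answer: (-36*s^2 - 96*s + 36)/(3*s^5 + 5*s^4 - 23*s^3 - 17*s^2 + 20*s - 36)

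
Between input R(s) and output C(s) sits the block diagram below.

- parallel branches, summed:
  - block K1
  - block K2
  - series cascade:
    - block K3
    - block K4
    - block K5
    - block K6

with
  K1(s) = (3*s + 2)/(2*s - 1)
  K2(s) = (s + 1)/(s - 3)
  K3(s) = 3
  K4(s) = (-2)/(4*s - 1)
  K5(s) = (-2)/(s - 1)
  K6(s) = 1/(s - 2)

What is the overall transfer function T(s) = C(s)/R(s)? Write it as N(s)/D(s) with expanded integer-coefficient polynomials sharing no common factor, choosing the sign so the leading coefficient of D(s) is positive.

[1] reduce the series chain K3, K4, K5, K6: 12/(4*s^3 - 13*s^2 + 11*s - 2)
[2] add K1, K2, (K3*K4*K5*K6) (parallel); the result is T(s) itself (integer coefficients, no common factor, positive leading denominator coefficient)

Hence the answer: (20*s^5 - 89*s^4 + 105*s^3 + 39*s^2 - 149*s + 50)/(8*s^5 - 54*s^4 + 125*s^3 - 120*s^2 + 47*s - 6)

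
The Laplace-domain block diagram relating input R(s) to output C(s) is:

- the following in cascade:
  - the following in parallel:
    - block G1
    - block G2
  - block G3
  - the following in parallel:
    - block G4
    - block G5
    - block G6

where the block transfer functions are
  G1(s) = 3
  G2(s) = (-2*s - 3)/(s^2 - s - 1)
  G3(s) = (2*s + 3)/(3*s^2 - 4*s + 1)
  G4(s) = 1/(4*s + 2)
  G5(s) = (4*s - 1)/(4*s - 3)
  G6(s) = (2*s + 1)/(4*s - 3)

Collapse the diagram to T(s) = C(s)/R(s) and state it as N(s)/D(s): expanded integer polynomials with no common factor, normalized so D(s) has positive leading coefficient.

Step 1: reduce the parallel group G1, G2, giving (3*s^2 - 5*s - 6)/(s^2 - s - 1)
Step 2: parallel reduction of G4, G5, G6, giving (24*s^2 + 16*s - 3)/(16*s^2 - 4*s - 6)
Step 3: cascade (G1+G2), G3, (G4+G5+G6); the result is T(s) itself (integer coefficients, no common factor, positive leading denominator coefficient)

Therefore the answer is (144*s^5 + 72*s^4 - 682*s^3 - 861*s^2 - 207*s + 54)/(48*s^6 - 124*s^5 + 42*s^4 + 82*s^3 - 40*s^2 - 14*s + 6).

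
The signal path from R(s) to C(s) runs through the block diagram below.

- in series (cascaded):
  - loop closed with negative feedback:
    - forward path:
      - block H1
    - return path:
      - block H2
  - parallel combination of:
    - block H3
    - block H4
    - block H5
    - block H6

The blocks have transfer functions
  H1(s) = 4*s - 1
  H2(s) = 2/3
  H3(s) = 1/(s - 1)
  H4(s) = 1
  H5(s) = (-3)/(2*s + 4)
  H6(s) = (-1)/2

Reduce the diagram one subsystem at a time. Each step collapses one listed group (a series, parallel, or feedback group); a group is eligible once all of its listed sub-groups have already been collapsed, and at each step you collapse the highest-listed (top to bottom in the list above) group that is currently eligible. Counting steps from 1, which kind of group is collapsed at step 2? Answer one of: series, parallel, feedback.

Step 1 - feedback reduction of H1, H2
Step 2 - combine H3, H4, H5, H6 in parallel
Step 3 - series reduction of [H1/(1+H1*H2)], (H3+H4+H5+H6)
The group at step 2 is a parallel group.

Final answer: parallel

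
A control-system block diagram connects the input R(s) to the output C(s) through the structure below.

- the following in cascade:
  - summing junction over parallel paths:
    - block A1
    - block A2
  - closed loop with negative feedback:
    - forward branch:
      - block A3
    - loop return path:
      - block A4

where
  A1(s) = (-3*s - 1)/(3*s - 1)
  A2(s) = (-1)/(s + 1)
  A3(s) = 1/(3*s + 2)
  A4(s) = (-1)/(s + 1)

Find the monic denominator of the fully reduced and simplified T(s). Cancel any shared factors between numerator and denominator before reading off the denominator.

First reduce the diagram to T(s).

Step 1: reduce the parallel group A1, A2 gives (-3*s^2 - 7*s)/(3*s^2 + 2*s - 1)
Step 2: close the feedback loop around A3, A4 gives (s + 1)/(3*s^2 + 5*s + 1)
Step 3: reduce the series chain (A1+A2), [A3/(1+A3*A4)] gives (-3*s^2 - 7*s)/(9*s^3 + 12*s^2 - 2*s - 1)
T(s) is the step-3 result (common factors already cancelled). Leading coefficient of the denominator: 9. Divide through by 9 for the monic polynomial.

Answer: s^3 + 4*s^2/3 - 2*s/9 - 1/9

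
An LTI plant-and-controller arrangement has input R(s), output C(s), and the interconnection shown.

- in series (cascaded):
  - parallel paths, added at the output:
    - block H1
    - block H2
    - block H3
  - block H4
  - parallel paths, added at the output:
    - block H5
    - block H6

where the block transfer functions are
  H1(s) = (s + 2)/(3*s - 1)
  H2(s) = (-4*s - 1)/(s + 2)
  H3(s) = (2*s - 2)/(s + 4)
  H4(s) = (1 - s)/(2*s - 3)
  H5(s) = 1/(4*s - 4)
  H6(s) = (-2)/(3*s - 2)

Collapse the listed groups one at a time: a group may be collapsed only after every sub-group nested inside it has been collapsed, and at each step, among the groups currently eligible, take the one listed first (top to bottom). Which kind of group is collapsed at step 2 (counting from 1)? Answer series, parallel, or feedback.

The answer is parallel.

Reasoning:
Step 1 - reduce the parallel group H1, H2, H3
Step 2 - combine H5, H6 in parallel
Step 3 - reduce the series chain (H1+H2+H3), H4, (H5+H6)
Step 2: parallel.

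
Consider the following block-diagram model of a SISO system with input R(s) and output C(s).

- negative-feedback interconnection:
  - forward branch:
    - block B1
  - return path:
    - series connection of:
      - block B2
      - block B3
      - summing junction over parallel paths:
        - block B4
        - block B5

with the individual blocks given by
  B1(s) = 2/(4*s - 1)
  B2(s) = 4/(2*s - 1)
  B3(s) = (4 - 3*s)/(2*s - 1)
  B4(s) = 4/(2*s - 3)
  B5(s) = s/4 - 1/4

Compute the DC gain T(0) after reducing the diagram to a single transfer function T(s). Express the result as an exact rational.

Step 1. parallel reduction of B4, B5; result (2*s^2 - 5*s + 19)/(8*s - 12)
Step 2. reduce the series chain B2, B3, (B4+B5); result (-6*s^3 + 23*s^2 - 77*s + 76)/(8*s^3 - 20*s^2 + 14*s - 3)
Step 3. apply the feedback formula to B1, (B2*B3*(B4+B5)); result (16*s^3 - 40*s^2 + 28*s - 6)/(32*s^4 - 100*s^3 + 122*s^2 - 180*s + 155)
Step 3 gives the overall T(s). Then T(0) = -6/155.

Final answer: -6/155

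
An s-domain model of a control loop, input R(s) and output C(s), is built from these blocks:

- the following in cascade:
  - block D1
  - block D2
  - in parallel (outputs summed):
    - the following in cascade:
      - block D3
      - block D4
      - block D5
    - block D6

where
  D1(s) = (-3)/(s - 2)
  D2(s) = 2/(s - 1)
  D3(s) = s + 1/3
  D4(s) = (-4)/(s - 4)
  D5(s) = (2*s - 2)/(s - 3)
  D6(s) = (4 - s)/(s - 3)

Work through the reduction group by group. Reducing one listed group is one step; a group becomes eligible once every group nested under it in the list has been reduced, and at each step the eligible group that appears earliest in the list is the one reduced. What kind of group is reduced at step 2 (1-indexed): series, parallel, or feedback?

[1] reduce the series chain D3, D4, D5
[2] sum the parallel branches (D3*D4*D5), D6
[3] multiply D1, D2, ((D3*D4*D5)+D6) (series)
So the answer for step 2 is parallel.

Hence the answer: parallel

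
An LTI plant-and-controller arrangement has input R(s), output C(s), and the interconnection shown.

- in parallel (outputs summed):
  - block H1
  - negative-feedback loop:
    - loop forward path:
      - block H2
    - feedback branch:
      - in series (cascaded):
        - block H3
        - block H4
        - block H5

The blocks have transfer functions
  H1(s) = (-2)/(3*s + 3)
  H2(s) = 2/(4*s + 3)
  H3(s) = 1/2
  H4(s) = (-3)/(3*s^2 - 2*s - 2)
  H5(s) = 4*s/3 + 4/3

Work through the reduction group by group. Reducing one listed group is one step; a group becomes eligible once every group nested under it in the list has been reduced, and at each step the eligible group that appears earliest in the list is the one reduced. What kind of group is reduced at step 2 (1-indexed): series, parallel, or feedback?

Answer: feedback

Working:
Step 1. combine H3, H4, H5 in series
Step 2. apply the feedback formula to H2, (H3*H4*H5)
Step 3. add H1, [H2/(1+H2*(H3*H4*H5))] (parallel)
So the answer for step 2 is feedback.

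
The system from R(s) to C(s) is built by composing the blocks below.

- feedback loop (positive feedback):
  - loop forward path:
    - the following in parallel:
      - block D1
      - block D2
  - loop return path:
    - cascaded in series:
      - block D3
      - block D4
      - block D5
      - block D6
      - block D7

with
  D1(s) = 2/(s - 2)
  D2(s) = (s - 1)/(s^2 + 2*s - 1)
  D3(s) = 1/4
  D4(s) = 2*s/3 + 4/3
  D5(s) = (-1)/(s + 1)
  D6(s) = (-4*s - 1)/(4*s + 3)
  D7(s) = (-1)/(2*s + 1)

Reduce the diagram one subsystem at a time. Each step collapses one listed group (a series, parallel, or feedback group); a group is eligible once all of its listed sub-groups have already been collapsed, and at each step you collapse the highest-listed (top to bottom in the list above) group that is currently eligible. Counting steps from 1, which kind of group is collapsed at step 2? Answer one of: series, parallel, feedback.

The answer is series.

Reasoning:
[1] add D1, D2 (parallel)
[2] series reduction of D3, D4, D5, D6, D7
[3] collapse the loop ((D1+D2) forward, (D3*D4*D5*D6*D7) return)
Step 2: series.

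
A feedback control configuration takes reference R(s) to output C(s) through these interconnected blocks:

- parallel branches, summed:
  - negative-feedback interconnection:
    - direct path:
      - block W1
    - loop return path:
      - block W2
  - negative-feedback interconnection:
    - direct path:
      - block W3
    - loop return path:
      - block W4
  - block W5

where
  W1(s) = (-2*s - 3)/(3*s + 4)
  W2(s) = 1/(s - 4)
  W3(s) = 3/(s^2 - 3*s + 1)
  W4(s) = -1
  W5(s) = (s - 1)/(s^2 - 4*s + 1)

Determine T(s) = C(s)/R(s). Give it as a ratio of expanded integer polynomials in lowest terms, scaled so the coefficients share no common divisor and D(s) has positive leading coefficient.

First reduce the diagram to T(s).

Step 1 - reduce the feedback loop with forward W1 and return W2 = (-2*s^2 + 5*s + 12)/(3*s^2 - 10*s - 19)
Step 2 - apply the feedback formula to W3, W4 = 3/(s^2 - 3*s - 2)
Step 3 - sum the parallel branches [W1/(1+W1*W2)], [W3/(1+W3*W4)], W5; the result is T(s) itself (integer coefficients, no common factor, positive leading denominator coefficient)

Answer: (-2*s^6 + 22*s^5 - 58*s^4 - 81*s^3 + 305*s^2 + 209*s - 119)/(3*s^6 - 31*s^5 + 84*s^4 + 38*s^3 - 265*s^2 - 75*s + 38)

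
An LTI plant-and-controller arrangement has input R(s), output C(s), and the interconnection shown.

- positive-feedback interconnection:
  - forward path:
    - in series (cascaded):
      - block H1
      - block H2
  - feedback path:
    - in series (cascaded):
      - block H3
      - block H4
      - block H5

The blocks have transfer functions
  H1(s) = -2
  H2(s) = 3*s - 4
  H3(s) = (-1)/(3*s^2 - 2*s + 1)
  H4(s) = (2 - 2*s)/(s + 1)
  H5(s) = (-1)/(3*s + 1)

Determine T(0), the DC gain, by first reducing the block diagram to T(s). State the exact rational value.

Reducing step by step:

[1] reduce the series chain H1, H2 gives 8 - 6*s
[2] reduce the series chain H3, H4, H5 gives (2 - 2*s)/(9*s^4 + 6*s^3 - 2*s^2 + 2*s + 1)
[3] apply the feedback formula to (H1*H2), (H3*H4*H5) gives (-54*s^5 + 36*s^4 + 60*s^3 - 28*s^2 + 10*s + 8)/(9*s^4 + 6*s^3 - 14*s^2 + 30*s - 15)
Evaluating the step-3 result (the overall T(s)) at s = 0 gives T(0) = 8/(-15) = -8/15.

Answer: -8/15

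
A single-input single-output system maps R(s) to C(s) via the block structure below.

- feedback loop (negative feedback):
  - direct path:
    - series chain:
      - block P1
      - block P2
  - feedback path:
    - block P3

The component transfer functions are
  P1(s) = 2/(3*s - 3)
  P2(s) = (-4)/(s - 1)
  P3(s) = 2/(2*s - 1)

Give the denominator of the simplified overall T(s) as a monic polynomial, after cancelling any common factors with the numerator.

Step 1. cascade P1, P2; result (-8)/(3*s^2 - 6*s + 3)
Step 2. apply the feedback formula to (P1*P2), P3; result (8 - 16*s)/(6*s^3 - 15*s^2 + 12*s - 19)
That last expression is T(s), already simplified. Scaling its denominator by 1/6 (the reciprocal of the leading coefficient) yields the monic denominator.

Hence the answer: s^3 - 5*s^2/2 + 2*s - 19/6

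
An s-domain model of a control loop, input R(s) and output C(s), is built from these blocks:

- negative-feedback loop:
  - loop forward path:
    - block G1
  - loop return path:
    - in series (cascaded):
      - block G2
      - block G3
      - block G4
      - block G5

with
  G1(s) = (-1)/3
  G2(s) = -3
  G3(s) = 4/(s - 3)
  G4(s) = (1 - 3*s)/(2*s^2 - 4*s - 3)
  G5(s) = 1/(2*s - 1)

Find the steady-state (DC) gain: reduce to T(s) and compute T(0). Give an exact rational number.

The answer is -3/5.

Reasoning:
Step 1: cascade G2, G3, G4, G5 = (36*s - 12)/(4*s^4 - 22*s^3 + 28*s^2 + 9*s - 9)
Step 2: reduce the feedback loop with forward G1 and return (G2*G3*G4*G5) = (-4*s^4 + 22*s^3 - 28*s^2 - 9*s + 9)/(12*s^4 - 66*s^3 + 84*s^2 - 9*s - 15)
DC gain: substitute s = 0 into T(s) from step 2: T(0) = 9/(-15) = -3/5.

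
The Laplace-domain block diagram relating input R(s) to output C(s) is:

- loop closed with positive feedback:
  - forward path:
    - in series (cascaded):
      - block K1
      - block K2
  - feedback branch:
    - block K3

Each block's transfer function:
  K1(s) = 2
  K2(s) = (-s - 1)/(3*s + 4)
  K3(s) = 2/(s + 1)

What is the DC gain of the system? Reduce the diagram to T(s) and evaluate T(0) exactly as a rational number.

Step 1: combine K1, K2 in series; result (-2*s - 2)/(3*s + 4)
Step 2: close the feedback loop around (K1*K2), K3; result (-2*s - 2)/(3*s + 8)
The step-2 result is T(s). Setting s = 0: T(0) = -2/8 = -1/4.

Final answer: -1/4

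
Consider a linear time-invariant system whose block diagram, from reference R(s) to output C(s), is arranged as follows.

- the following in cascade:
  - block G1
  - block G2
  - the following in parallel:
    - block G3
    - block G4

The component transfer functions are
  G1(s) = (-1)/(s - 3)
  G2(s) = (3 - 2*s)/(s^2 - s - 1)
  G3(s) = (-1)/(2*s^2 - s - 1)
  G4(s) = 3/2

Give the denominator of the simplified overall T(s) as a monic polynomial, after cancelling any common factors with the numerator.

Step 1: parallel reduction of G3, G4; result (6*s^2 - 3*s - 5)/(4*s^2 - 2*s - 2)
Step 2: series reduction of G1, G2, (G3+G4); result (12*s^3 - 24*s^2 - s + 15)/(4*s^5 - 18*s^4 + 14*s^3 + 16*s^2 - 10*s - 6)
The result of step 2 is T(s) in lowest terms. Its denominator has leading coefficient 4; dividing the denominator through by 4 makes it monic.

Final answer: s^5 - 9*s^4/2 + 7*s^3/2 + 4*s^2 - 5*s/2 - 3/2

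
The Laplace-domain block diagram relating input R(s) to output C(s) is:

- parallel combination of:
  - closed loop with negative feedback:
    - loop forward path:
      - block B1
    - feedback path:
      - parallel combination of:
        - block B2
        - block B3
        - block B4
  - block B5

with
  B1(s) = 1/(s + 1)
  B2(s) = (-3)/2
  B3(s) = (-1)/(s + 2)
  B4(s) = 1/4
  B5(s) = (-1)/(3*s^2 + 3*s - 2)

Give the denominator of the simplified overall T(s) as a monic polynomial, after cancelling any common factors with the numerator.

(1) parallel reduction of B2, B3, B4 gives (-5*s - 14)/(4*s + 8)
(2) close the feedback loop around B1, (B2+B3+B4) gives (4*s + 8)/(4*s^2 + 7*s - 6)
(3) combine [B1/(1+B1*(B2+B3+B4))], B5 in parallel gives (12*s^3 + 32*s^2 + 9*s - 10)/(12*s^4 + 33*s^3 - 5*s^2 - 32*s + 12)
Step 3 gives the fully reduced T(s), with no common factor left to cancel. The denominator's leading coefficient is 12, so divide each of its coefficients by 12 to get the monic form.

Hence the answer: s^4 + 11*s^3/4 - 5*s^2/12 - 8*s/3 + 1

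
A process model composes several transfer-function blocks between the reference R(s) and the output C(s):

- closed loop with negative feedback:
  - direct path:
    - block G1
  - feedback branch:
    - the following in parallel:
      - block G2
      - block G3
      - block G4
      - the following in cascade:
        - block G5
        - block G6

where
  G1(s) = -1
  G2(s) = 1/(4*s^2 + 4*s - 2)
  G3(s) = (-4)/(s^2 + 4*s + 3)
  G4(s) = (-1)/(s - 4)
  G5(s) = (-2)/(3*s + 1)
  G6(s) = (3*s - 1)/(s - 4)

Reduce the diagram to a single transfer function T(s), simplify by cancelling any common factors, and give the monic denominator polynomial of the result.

First reduce the diagram to T(s).

Step 1. cascade G5, G6 = (2 - 6*s)/(3*s^2 - 11*s - 4)
Step 2. combine G2, G3, G4, (G5*G6) in parallel = (-36*s^5 - 221*s^4 - 85*s^3 + 215*s^2 - 15*s - 50)/(12*s^6 + 16*s^5 - 158*s^4 - 354*s^3 - 166*s^2 + 50*s + 24)
Step 3. collapse the loop (G1 forward, (G2+G3+G4+(G5*G6)) return) = (-12*s^6 - 16*s^5 + 158*s^4 + 354*s^3 + 166*s^2 - 50*s - 24)/(12*s^6 + 52*s^5 + 63*s^4 - 269*s^3 - 381*s^2 + 65*s + 74)
That last expression is T(s), already simplified. Scaling its denominator by 1/12 (the reciprocal of the leading coefficient) yields the monic denominator.

Answer: s^6 + 13*s^5/3 + 21*s^4/4 - 269*s^3/12 - 127*s^2/4 + 65*s/12 + 37/6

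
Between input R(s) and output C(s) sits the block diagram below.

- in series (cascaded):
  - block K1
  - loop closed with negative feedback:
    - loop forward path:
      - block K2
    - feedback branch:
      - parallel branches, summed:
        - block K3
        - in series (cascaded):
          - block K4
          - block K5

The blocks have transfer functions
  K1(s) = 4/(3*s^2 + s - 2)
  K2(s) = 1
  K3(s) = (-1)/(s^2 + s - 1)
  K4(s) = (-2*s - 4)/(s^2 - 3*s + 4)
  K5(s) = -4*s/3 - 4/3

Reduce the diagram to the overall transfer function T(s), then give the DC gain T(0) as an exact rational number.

Step 1: cascade K4, K5, giving (8*s^2 + 24*s + 16)/(3*s^2 - 9*s + 12)
Step 2: add K3, (K4*K5) (parallel), giving (8*s^4 + 32*s^3 + 29*s^2 + s - 28)/(3*s^4 - 6*s^3 + 21*s - 12)
Step 3: collapse the loop (K2 forward, (K3+(K4*K5)) return), giving (3*s^4 - 6*s^3 + 21*s - 12)/(11*s^4 + 26*s^3 + 29*s^2 + 22*s - 40)
Step 4: cascade K1, [K2/(1+K2*(K3+(K4*K5)))], giving (12*s^4 - 24*s^3 + 84*s - 48)/(33*s^6 + 89*s^5 + 91*s^4 + 43*s^3 - 156*s^2 - 84*s + 80)
DC gain: substitute s = 0 into T(s) from step 4: T(0) = -48/80 = -3/5.

Final answer: -3/5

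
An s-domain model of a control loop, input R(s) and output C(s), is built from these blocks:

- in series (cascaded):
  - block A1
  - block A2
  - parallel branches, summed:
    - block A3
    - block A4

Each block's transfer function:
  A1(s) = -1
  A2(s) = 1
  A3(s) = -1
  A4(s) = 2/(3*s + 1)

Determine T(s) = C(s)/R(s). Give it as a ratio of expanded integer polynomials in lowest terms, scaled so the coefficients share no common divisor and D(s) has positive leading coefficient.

[1] add A3, A4 (parallel) = (1 - 3*s)/(3*s + 1)
[2] combine A1, A2, (A3+A4) in series, which is the overall transfer function T(s) = C(s)/R(s) in lowest terms

Answer: (3*s - 1)/(3*s + 1)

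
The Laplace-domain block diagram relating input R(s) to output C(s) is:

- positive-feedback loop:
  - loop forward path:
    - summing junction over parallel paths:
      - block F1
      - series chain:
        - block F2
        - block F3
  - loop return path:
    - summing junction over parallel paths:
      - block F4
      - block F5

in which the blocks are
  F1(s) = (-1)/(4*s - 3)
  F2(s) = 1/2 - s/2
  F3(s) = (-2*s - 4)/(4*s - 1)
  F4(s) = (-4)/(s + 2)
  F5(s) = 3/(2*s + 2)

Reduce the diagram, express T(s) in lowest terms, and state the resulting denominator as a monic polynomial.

First reduce the diagram to T(s).

Step 1 - combine F2, F3 in series -> (s^2 + s - 2)/(4*s - 1)
Step 2 - reduce the parallel group F1, (F2*F3) -> (4*s^3 + s^2 - 15*s + 7)/(16*s^2 - 16*s + 3)
Step 3 - parallel reduction of F4, F5 -> (-5*s - 2)/(2*s^2 + 6*s + 4)
Step 4 - close the feedback loop around (F1+(F2*F3)), (F4+F5) -> (8*s^5 + 26*s^4 - 8*s^3 - 72*s^2 - 18*s + 28)/(52*s^4 + 77*s^3 - 99*s^2 - 41*s + 26)
That last expression is T(s), already simplified. Scaling its denominator by 1/52 (the reciprocal of the leading coefficient) yields the monic denominator.

Answer: s^4 + 77*s^3/52 - 99*s^2/52 - 41*s/52 + 1/2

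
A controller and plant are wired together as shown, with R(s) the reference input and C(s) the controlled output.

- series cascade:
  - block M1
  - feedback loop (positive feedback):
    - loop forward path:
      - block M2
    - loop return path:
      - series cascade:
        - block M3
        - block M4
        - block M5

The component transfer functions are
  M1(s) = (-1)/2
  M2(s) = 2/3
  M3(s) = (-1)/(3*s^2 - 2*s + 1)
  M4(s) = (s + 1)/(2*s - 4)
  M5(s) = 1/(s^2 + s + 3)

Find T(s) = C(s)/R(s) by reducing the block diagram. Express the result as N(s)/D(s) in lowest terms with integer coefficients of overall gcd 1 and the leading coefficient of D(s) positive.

Answer: (-3*s^5 + 5*s^4 - 6*s^3 + 21*s^2 - 13*s + 6)/(9*s^5 - 15*s^4 + 18*s^3 - 63*s^2 + 40*s - 17)

Working:
Step 1: cascade M3, M4, M5; result (-s - 1)/(6*s^5 - 10*s^4 + 12*s^3 - 42*s^2 + 26*s - 12)
Step 2: close the feedback loop around M2, (M3*M4*M5); result (6*s^5 - 10*s^4 + 12*s^3 - 42*s^2 + 26*s - 12)/(9*s^5 - 15*s^4 + 18*s^3 - 63*s^2 + 40*s - 17)
Step 3: reduce the series chain M1, [M2/(1-M2*(M3*M4*M5))], giving the overall T(s)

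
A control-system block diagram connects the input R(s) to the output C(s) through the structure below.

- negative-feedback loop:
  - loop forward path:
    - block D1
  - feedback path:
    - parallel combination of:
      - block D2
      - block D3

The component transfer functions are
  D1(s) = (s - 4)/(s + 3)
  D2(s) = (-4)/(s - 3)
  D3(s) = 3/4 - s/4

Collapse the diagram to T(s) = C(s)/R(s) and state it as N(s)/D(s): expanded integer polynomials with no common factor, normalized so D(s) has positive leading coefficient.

Step 1 - add D2, D3 (parallel) -> (-s^2 + 6*s - 25)/(4*s - 12)
Step 2 - apply the feedback formula to D1, (D2+D3), which is the overall transfer function T(s) = C(s)/R(s) in lowest terms

Final answer: (-4*s^2 + 28*s - 48)/(s^3 - 14*s^2 + 49*s - 64)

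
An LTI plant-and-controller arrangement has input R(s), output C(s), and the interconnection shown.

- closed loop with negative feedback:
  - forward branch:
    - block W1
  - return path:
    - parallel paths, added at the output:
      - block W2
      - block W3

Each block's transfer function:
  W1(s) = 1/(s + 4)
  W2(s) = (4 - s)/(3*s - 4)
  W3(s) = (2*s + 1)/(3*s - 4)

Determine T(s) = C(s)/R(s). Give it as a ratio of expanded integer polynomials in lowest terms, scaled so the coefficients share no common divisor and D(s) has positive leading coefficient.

(1) combine W2, W3 in parallel -> (s + 5)/(3*s - 4)
(2) apply the feedback formula to W1, (W2+W3), which is the overall transfer function T(s) = C(s)/R(s) in lowest terms

Hence the answer: (3*s - 4)/(3*s^2 + 9*s - 11)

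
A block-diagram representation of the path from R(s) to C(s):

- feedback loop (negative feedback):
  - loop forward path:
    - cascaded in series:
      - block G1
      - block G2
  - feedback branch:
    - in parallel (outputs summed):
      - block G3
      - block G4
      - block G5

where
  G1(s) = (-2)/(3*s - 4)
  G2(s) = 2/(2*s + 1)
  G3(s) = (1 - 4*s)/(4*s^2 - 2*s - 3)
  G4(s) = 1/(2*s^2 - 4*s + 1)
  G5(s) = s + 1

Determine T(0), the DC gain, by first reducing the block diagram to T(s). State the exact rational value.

1. cascade G1, G2; result (-4)/(6*s^2 - 5*s - 4)
2. sum the parallel branches G3, G4, G5; result (8*s^5 - 12*s^4 - 22*s^3 + 38*s^2 - 3*s - 5)/(8*s^4 - 20*s^3 + 6*s^2 + 10*s - 3)
3. apply the feedback formula to (G1*G2), (G3+G4+G5); result (-32*s^4 + 80*s^3 - 24*s^2 - 40*s + 12)/(48*s^6 - 192*s^5 + 152*s^4 + 198*s^3 - 244*s^2 - 13*s + 32)
Evaluating the step-3 result (the overall T(s)) at s = 0 gives T(0) = 12/32 = 3/8.

Therefore the answer is 3/8.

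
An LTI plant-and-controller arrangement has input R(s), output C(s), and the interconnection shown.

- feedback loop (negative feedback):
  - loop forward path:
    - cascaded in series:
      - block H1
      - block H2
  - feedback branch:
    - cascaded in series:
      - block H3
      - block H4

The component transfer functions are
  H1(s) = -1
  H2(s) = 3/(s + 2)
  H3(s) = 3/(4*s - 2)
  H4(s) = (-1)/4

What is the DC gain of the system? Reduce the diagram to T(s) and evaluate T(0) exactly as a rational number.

Step 1. combine H1, H2 in series, giving (-3)/(s + 2)
Step 2. series reduction of H3, H4, giving (-3)/(16*s - 8)
Step 3. collapse the loop ((H1*H2) forward, (H3*H4) return), giving (24 - 48*s)/(16*s^2 + 24*s - 7)
DC gain: substitute s = 0 into T(s) from step 3: T(0) = 24/(-7) = -24/7.

Hence the answer: -24/7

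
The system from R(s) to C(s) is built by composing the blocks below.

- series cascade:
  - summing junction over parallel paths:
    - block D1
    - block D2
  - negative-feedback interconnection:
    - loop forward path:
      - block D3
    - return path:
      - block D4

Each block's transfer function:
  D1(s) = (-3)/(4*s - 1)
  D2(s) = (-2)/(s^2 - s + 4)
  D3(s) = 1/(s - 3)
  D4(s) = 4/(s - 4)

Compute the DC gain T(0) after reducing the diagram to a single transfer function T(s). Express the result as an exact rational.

Answer: -5/8

Working:
(1) add D1, D2 (parallel): (-3*s^2 - 5*s - 10)/(4*s^3 - 5*s^2 + 17*s - 4)
(2) collapse the loop (D3 forward, D4 return): (s - 4)/(s^2 - 7*s + 16)
(3) cascade (D1+D2), [D3/(1+D3*D4)]: (-3*s^3 + 7*s^2 + 10*s + 40)/(4*s^5 - 33*s^4 + 116*s^3 - 203*s^2 + 300*s - 64)
DC gain: substitute s = 0 into T(s) from step 3: T(0) = 40/(-64) = -5/8.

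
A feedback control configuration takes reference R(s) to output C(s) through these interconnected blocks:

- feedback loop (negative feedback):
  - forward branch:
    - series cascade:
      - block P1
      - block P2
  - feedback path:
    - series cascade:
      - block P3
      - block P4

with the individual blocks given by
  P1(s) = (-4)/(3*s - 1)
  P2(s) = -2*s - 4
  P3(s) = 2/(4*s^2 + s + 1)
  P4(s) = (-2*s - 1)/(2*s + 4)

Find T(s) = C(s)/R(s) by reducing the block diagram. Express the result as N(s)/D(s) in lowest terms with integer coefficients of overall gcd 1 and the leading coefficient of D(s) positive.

[1] reduce the series chain P1, P2 = (8*s + 16)/(3*s - 1)
[2] combine P3, P4 in series = (-2*s - 1)/(4*s^3 + 9*s^2 + 3*s + 2)
[3] collapse the loop ((P1*P2) forward, (P3*P4) return); the result is T(s) itself (integer coefficients, no common factor, positive leading denominator coefficient)

Hence the answer: (32*s^3 + 72*s^2 + 24*s + 16)/(12*s^3 - s^2 - 14*s - 9)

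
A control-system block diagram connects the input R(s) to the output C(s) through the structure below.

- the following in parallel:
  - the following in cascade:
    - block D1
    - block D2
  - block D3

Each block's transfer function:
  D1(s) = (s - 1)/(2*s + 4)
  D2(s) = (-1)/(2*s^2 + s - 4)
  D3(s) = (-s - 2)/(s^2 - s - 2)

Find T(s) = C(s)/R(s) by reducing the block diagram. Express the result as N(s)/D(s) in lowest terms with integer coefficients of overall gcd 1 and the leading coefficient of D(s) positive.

[1] cascade D1, D2; result (1 - s)/(4*s^3 + 10*s^2 - 4*s - 16)
[2] reduce the parallel group (D1*D2), D3; the result is T(s) itself (integer coefficients, no common factor, positive leading denominator coefficient)

Answer: (-4*s^4 - 19*s^3 - 14*s^2 + 25*s + 30)/(4*s^5 + 6*s^4 - 22*s^3 - 32*s^2 + 24*s + 32)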